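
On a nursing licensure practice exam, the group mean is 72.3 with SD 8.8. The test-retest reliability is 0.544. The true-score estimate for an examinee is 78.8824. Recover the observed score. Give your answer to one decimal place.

T̂ = ρX + (1 − ρ)μ  ⇒  X = (T̂ − (1 − ρ)μ) / ρ
X = (78.8824 − 0.456 × 72.3) / 0.544 = (78.8824 − 32.9688) / 0.544 = 45.9136 / 0.544 = 84.400

84.4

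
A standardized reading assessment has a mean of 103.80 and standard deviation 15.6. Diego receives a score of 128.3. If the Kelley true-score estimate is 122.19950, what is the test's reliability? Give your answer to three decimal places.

0.751

T̂ = ρX + (1 − ρ)μ  ⇒  T̂ − μ = ρ(X − μ)
ρ = (T̂ − μ)/(X − μ) = (122.19950 − 103.80) / (128.3 − 103.80) = 18.39950 / 24.50 = 0.75100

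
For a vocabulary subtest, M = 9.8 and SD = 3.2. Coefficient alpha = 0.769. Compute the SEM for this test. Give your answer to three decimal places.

1.538

SEM = SD · √(1 − ρ) = 3.2 × √0.231 = 3.2 × 0.4806 = 1.5380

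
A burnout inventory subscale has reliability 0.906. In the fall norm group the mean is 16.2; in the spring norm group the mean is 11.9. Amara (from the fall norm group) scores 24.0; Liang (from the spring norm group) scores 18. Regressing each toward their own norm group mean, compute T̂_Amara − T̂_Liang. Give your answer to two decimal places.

5.84

T̂_Amara = 0.906(24.0) + 0.094(16.2) = 23.2668
T̂_Liang = 0.906(18) + 0.094(11.9) = 17.4266
Difference = 23.2668 − 17.4266 = 5.8402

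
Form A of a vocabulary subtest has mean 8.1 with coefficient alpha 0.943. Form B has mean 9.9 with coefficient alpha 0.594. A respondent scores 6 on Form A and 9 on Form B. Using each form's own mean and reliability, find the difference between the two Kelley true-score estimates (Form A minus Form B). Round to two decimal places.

-3.25

T̂_A = 0.943(6) + 0.057(8.1) = 6.1197
T̂_B = 0.594(9) + 0.406(9.9) = 9.3654
T̂_A − T̂_B = -3.2457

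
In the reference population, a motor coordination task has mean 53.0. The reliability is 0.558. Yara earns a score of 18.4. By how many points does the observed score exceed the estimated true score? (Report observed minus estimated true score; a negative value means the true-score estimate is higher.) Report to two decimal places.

T̂ = 0.558(18.4) + 0.442(53.0) = 10.2672 + 23.4260 = 33.6932 → 33.693
X − T̂ = 18.4 − 33.693 = -15.293 → -15.29

-15.29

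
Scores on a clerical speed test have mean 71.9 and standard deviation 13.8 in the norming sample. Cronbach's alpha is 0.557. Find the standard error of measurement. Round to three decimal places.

9.185

SEM = SD · √(1 − ρ) = 13.8 × √0.443 = 13.8 × 0.6656 = 9.1850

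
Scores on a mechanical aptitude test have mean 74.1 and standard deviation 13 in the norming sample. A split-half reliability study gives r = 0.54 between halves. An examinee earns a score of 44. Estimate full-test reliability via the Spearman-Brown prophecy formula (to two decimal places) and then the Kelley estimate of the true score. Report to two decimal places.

Spearman-Brown: ρ = 2r/(1 + r) = 2(0.54)/(1 + 0.54) = 1.080/1.54 = 0.7013 → 0.70
T̂ = ρX + (1 − ρ)μ
  = 0.70 × 44 + 0.30 × 74.1
  = 30.80 + 22.230
  = 53.030
  ≈ 53.03

53.03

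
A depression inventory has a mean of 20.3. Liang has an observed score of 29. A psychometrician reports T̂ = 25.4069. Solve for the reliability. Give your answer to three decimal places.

T̂ = ρX + (1 − ρ)μ  ⇒  T̂ − μ = ρ(X − μ)
ρ = (T̂ − μ)/(X − μ) = (25.4069 − 20.3) / (29 − 20.3) = 5.1069 / 8.7 = 0.58700

0.587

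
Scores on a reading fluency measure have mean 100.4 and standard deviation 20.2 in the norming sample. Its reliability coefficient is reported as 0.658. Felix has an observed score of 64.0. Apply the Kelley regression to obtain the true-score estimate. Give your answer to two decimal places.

T̂ = ρX + (1 − ρ)μ
  = 0.658 × 64.0 + 0.342 × 100.4
  = 42.1120 + 34.3368
  = 76.449
  ≈ 76.45

76.45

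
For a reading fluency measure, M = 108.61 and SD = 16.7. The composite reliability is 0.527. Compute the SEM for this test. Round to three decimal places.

11.485

SEM = SD · √(1 − ρ) = 16.7 × √0.473 = 16.7 × 0.6877 = 11.4854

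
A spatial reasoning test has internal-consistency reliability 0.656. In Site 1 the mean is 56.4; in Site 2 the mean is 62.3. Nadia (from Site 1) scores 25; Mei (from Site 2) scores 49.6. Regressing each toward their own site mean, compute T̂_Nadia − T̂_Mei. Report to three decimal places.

-18.167

T̂_Nadia = 0.656(25) + 0.344(56.4) = 35.80160
T̂_Mei = 0.656(49.6) + 0.344(62.3) = 53.96880
Difference = 35.80160 − 53.96880 = -18.16720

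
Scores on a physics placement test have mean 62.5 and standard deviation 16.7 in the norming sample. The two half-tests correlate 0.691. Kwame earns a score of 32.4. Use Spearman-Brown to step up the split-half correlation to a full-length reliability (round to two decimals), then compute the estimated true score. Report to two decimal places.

37.82

Spearman-Brown: ρ = 2r/(1 + r) = 2(0.691)/(1 + 0.691) = 1.3820/1.691 = 0.8173 → 0.82
T̂ = ρX + (1 − ρ)μ
  = 0.82 × 32.4 + 0.18 × 62.5
  = 26.568 + 11.250
  = 37.818
  ≈ 37.82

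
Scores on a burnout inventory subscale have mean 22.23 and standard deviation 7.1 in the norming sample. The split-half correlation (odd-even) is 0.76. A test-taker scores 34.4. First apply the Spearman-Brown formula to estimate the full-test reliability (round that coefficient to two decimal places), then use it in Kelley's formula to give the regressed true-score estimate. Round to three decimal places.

Spearman-Brown: ρ = 2r/(1 + r) = 2(0.76)/(1 + 0.76) = 1.520/1.76 = 0.8636 → 0.86
Weight the observed score by reliability and the mean by (1 − reliability): T̂ = 0.86·34.4 + 0.14·22.23 = 29.584 + 3.1122 = 32.6962.

32.696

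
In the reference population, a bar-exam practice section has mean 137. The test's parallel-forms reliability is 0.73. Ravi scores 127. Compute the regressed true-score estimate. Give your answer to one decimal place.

129.7

Kelley's formula gives T̂ = 0.73·127 + 0.27·137 = 92.71 + 36.99 = 129.70.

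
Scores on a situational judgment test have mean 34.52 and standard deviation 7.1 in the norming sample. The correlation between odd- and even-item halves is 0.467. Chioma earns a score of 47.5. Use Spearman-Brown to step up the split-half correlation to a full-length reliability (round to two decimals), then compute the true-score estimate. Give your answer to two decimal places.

42.83

Spearman-Brown: ρ = 2r/(1 + r) = 2(0.467)/(1 + 0.467) = 0.9340/1.467 = 0.6367 → 0.64
T̂ = ρX + (1 − ρ)μ
  = 0.64 × 47.5 + 0.36 × 34.52
  = 30.400 + 12.4272
  = 42.827
  ≈ 42.83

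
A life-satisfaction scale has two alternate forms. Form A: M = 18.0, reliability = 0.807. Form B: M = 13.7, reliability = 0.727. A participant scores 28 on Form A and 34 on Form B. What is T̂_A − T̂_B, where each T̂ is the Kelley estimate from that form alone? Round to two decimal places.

-2.39

T̂_A = 0.807(28) + 0.193(18.0) = 26.0700
T̂_B = 0.727(34) + 0.273(13.7) = 28.4581
T̂_A − T̂_B = -2.3881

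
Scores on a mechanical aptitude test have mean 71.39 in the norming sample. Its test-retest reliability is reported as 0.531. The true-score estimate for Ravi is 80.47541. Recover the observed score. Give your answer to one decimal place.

88.5

T̂ = ρX + (1 − ρ)μ  ⇒  X = (T̂ − (1 − ρ)μ) / ρ
X = (80.47541 − 0.469 × 71.39) / 0.531 = (80.47541 − 33.48191) / 0.531 = 46.99350 / 0.531 = 88.500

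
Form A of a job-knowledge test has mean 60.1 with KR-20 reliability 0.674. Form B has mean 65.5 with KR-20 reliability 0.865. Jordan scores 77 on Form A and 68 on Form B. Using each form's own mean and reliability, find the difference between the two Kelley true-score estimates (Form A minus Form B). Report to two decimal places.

T̂_A = 0.674(77) + 0.326(60.1) = 71.4906
T̂_B = 0.865(68) + 0.135(65.5) = 67.6625
T̂_A − T̂_B = 3.8281

3.83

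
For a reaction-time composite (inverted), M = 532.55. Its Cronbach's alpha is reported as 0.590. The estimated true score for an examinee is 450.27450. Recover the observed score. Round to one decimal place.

393.1

T̂ = ρX + (1 − ρ)μ  ⇒  X = (T̂ − (1 − ρ)μ) / ρ
X = (450.27450 − 0.410 × 532.55) / 0.590 = (450.27450 − 218.34550) / 0.590 = 231.92900 / 0.590 = 393.100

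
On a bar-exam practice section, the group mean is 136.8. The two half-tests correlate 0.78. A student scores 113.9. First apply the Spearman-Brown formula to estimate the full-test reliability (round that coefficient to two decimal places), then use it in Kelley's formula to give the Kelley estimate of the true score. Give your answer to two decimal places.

116.65

Spearman-Brown: ρ = 2r/(1 + r) = 2(0.78)/(1 + 0.78) = 1.560/1.78 = 0.8764 → 0.88
T̂ = ρX + (1 − ρ)μ
  = 0.88 × 113.9 + 0.12 × 136.8
  = 100.232 + 16.416
  = 116.648
  ≈ 116.65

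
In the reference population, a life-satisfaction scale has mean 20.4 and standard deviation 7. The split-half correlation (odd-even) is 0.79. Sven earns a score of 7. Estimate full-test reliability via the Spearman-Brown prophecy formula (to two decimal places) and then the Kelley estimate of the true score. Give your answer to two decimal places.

Spearman-Brown: ρ = 2r/(1 + r) = 2(0.79)/(1 + 0.79) = 1.580/1.79 = 0.8827 → 0.88
Weight the observed score by reliability and the mean by (1 − reliability): T̂ = 0.88·7 + 0.12·20.4 = 6.16 + 2.448 = 8.608.

8.61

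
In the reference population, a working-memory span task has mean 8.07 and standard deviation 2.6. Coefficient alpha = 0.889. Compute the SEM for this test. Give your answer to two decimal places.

SEM = SD · √(1 − ρ) = 2.6 × √0.111 = 2.6 × 0.3332 = 0.866

0.87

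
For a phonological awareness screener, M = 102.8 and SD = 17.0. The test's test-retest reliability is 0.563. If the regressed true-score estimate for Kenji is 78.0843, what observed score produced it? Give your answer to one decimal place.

58.9

T̂ = ρX + (1 − ρ)μ  ⇒  X = (T̂ − (1 − ρ)μ) / ρ
X = (78.0843 − 0.437 × 102.8) / 0.563 = (78.0843 − 44.9236) / 0.563 = 33.1607 / 0.563 = 58.900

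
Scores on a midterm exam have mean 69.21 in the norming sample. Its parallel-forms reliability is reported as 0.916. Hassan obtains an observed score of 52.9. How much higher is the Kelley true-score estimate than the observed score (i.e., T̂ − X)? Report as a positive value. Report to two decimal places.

Kelley's formula gives T̂ = 0.916·52.9 + 0.084·69.21 = 48.4564 + 5.81364 = 54.2700.
T̂ − X = 54.270 − 52.9 = 1.370 → 1.37

1.37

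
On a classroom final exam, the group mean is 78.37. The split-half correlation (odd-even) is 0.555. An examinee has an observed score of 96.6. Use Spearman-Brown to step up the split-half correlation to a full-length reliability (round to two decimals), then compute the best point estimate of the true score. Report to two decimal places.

91.31

Spearman-Brown: ρ = 2r/(1 + r) = 2(0.555)/(1 + 0.555) = 1.1100/1.555 = 0.7138 → 0.71
T̂ = 0.71(96.6) + 0.29(78.37) = 68.586 + 22.7273 = 91.313 → 91.31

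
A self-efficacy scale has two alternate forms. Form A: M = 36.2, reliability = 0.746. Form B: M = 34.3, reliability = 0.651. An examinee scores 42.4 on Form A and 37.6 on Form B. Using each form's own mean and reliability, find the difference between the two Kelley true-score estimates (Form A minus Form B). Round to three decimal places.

4.377

T̂_A = 0.746(42.4) + 0.254(36.2) = 40.82520
T̂_B = 0.651(37.6) + 0.349(34.3) = 36.44830
T̂_A − T̂_B = 4.37690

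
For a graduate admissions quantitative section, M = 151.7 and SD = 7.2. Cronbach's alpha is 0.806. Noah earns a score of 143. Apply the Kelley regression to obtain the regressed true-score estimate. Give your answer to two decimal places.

144.69

Regress the observed score toward the mean by the unreliability: T̂ = 0.806·143 + 0.194·151.7 = 115.258 + 29.4298 = 144.688.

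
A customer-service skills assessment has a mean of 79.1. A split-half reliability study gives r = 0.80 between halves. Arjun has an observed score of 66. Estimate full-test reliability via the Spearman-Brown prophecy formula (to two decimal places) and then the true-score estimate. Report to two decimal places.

67.44

Spearman-Brown: ρ = 2r/(1 + r) = 2(0.80)/(1 + 0.80) = 1.600/1.80 = 0.8889 → 0.89
Weight the observed score by reliability and the mean by (1 − reliability): T̂ = 0.89·66 + 0.11·79.1 = 58.74 + 8.701 = 67.441.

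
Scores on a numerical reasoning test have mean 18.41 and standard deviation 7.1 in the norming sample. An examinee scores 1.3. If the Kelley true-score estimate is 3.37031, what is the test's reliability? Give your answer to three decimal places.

T̂ = ρX + (1 − ρ)μ  ⇒  T̂ − μ = ρ(X − μ)
ρ = (T̂ − μ)/(X − μ) = (3.37031 − 18.41) / (1.3 − 18.41) = -15.03969 / -17.11 = 0.87900

0.879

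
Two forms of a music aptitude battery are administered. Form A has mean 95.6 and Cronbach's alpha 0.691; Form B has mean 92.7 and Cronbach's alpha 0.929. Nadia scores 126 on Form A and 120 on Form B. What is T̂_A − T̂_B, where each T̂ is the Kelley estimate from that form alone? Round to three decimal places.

-1.455

T̂_A = 0.691(126) + 0.309(95.6) = 116.60640
T̂_B = 0.929(120) + 0.071(92.7) = 118.06170
T̂_A − T̂_B = -1.45530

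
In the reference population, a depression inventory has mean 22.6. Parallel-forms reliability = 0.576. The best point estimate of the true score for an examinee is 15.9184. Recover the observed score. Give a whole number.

T̂ = ρX + (1 − ρ)μ  ⇒  X = (T̂ − (1 − ρ)μ) / ρ
X = (15.9184 − 0.424 × 22.6) / 0.576 = (15.9184 − 9.5824) / 0.576 = 6.3360 / 0.576 = 11.00

11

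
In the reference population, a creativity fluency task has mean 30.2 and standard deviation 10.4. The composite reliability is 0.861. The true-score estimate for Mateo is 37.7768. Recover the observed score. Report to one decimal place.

39.0

T̂ = ρX + (1 − ρ)μ  ⇒  X = (T̂ − (1 − ρ)μ) / ρ
X = (37.7768 − 0.139 × 30.2) / 0.861 = (37.7768 − 4.1978) / 0.861 = 33.5790 / 0.861 = 39.000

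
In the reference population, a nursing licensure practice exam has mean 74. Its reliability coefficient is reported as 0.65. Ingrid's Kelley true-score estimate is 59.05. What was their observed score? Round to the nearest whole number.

51

T̂ = ρX + (1 − ρ)μ  ⇒  X = (T̂ − (1 − ρ)μ) / ρ
X = (59.05 − 0.35 × 74) / 0.65 = (59.05 − 25.90) / 0.65 = 33.15 / 0.65 = 51.00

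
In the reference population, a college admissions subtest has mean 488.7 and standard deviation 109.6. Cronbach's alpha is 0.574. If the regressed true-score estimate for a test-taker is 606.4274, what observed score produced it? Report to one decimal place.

T̂ = ρX + (1 − ρ)μ  ⇒  X = (T̂ − (1 − ρ)μ) / ρ
X = (606.4274 − 0.426 × 488.7) / 0.574 = (606.4274 − 208.1862) / 0.574 = 398.2412 / 0.574 = 693.800

693.8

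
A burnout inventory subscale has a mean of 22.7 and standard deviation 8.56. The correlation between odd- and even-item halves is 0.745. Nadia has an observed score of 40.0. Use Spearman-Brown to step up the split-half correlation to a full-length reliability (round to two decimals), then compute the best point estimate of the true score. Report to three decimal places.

Spearman-Brown: ρ = 2r/(1 + r) = 2(0.745)/(1 + 0.745) = 1.4900/1.745 = 0.8539 → 0.85
Regress the observed score toward the mean by the unreliability: T̂ = 0.85·40.0 + 0.15·22.7 = 34.000 + 3.405 = 37.4050.

37.405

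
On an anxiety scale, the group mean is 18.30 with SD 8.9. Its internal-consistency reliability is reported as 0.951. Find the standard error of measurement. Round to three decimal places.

1.970

SEM = SD · √(1 − ρ) = 8.9 × √0.049 = 8.9 × 0.2214 = 1.9701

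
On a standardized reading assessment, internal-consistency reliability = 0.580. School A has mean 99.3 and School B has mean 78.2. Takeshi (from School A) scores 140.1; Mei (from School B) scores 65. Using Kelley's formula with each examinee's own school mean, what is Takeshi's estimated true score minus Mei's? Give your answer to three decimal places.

T̂_Takeshi = 0.580(140.1) + 0.420(99.3) = 122.96400
T̂_Mei = 0.580(65) + 0.420(78.2) = 70.54400
Difference = 122.96400 − 70.54400 = 52.42000

52.420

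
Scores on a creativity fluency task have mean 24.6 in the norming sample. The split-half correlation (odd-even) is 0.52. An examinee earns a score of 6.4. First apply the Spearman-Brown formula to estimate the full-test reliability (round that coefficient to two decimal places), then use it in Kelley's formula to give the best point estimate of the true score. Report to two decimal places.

12.22

Spearman-Brown: ρ = 2r/(1 + r) = 2(0.52)/(1 + 0.52) = 1.040/1.52 = 0.6842 → 0.68
T̂ = ρX + (1 − ρ)μ
  = 0.68 × 6.4 + 0.32 × 24.6
  = 4.352 + 7.872
  = 12.224
  ≈ 12.22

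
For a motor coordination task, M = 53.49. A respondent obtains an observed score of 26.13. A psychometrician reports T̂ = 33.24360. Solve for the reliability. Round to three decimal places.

T̂ = ρX + (1 − ρ)μ  ⇒  T̂ − μ = ρ(X − μ)
ρ = (T̂ − μ)/(X − μ) = (33.24360 − 53.49) / (26.13 − 53.49) = -20.24640 / -27.36 = 0.74000

0.740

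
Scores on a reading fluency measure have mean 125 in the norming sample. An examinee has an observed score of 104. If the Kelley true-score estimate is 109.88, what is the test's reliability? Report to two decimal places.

0.72

T̂ = ρX + (1 − ρ)μ  ⇒  T̂ − μ = ρ(X − μ)
ρ = (T̂ − μ)/(X − μ) = (109.88 − 125) / (104 − 125) = -15.12 / -21.0 = 0.7200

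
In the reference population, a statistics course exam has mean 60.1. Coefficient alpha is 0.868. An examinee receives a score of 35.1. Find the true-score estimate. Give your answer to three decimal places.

Kelley's formula gives T̂ = 0.868·35.1 + 0.132·60.1 = 30.4668 + 7.9332 = 38.4000.

38.400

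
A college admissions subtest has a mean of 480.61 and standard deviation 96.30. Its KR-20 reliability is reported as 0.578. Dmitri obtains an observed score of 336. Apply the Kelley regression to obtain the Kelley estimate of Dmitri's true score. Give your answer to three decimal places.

T̂ = ρX + (1 − ρ)μ
  = 0.578 × 336 + 0.422 × 480.61
  = 194.208 + 202.81742
  = 397.0254
  ≈ 397.025

397.025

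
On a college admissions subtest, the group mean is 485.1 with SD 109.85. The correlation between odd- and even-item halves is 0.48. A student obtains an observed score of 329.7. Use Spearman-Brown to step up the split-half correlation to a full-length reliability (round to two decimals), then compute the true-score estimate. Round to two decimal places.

384.09

Spearman-Brown: ρ = 2r/(1 + r) = 2(0.48)/(1 + 0.48) = 0.960/1.48 = 0.6486 → 0.65
Regress the observed score toward the mean by the unreliability: T̂ = 0.65·329.7 + 0.35·485.1 = 214.305 + 169.785 = 384.090.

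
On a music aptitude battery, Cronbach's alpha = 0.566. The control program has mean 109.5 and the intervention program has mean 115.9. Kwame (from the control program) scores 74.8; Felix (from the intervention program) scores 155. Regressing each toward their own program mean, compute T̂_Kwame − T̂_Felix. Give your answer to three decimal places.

T̂_Kwame = 0.566(74.8) + 0.434(109.5) = 89.85980
T̂_Felix = 0.566(155) + 0.434(115.9) = 138.03060
Difference = 89.85980 − 138.03060 = -48.17080

-48.171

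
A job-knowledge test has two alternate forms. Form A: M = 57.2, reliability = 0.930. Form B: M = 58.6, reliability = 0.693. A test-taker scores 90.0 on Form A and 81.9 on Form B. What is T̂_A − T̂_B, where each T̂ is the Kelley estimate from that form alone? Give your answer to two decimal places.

T̂_A = 0.930(90.0) + 0.070(57.2) = 87.7040
T̂_B = 0.693(81.9) + 0.307(58.6) = 74.7469
T̂_A − T̂_B = 12.9571

12.96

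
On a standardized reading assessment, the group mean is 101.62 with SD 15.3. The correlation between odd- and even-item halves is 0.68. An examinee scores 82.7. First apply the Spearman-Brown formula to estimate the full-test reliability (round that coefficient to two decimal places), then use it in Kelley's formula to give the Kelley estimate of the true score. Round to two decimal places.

86.29

Spearman-Brown: ρ = 2r/(1 + r) = 2(0.68)/(1 + 0.68) = 1.360/1.68 = 0.8095 → 0.81
T̂ = 0.81(82.7) + 0.19(101.62) = 66.987 + 19.3078 = 86.295 → 86.29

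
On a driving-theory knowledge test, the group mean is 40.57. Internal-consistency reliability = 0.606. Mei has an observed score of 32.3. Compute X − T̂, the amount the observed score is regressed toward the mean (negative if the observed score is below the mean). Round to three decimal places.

T̂ = 0.606(32.3) + 0.394(40.57) = 19.5738 + 15.98458 = 35.55838 → 35.5584
X − T̂ = 32.3 − 35.5584 = -3.2584 → -3.258

-3.258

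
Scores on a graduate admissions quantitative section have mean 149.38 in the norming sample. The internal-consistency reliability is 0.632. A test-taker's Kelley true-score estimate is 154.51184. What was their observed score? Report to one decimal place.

157.5

T̂ = ρX + (1 − ρ)μ  ⇒  X = (T̂ − (1 − ρ)μ) / ρ
X = (154.51184 − 0.368 × 149.38) / 0.632 = (154.51184 − 54.97184) / 0.632 = 99.54000 / 0.632 = 157.500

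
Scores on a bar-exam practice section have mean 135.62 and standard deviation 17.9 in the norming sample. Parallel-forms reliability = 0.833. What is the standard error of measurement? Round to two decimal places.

7.31

SEM = SD · √(1 − ρ) = 17.9 × √0.167 = 17.9 × 0.4087 = 7.315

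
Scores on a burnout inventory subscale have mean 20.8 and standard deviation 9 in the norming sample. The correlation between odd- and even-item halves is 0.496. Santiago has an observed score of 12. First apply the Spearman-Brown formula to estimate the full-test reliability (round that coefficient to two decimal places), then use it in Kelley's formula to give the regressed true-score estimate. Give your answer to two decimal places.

Spearman-Brown: ρ = 2r/(1 + r) = 2(0.496)/(1 + 0.496) = 0.9920/1.496 = 0.6631 → 0.66
T̂ = 0.66(12) + 0.34(20.8) = 7.92 + 7.072 = 14.992 → 14.99

14.99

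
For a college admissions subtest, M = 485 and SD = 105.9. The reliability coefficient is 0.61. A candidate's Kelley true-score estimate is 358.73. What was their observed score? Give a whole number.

T̂ = ρX + (1 − ρ)μ  ⇒  X = (T̂ − (1 − ρ)μ) / ρ
X = (358.73 − 0.39 × 485) / 0.61 = (358.73 − 189.15) / 0.61 = 169.58 / 0.61 = 278.00

278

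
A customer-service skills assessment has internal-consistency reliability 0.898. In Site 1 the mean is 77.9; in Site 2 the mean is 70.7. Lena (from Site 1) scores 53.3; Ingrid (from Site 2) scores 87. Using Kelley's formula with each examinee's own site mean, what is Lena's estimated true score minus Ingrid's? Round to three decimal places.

T̂_Lena = 0.898(53.3) + 0.102(77.9) = 55.80920
T̂_Ingrid = 0.898(87) + 0.102(70.7) = 85.33740
Difference = 55.80920 − 85.33740 = -29.52820

-29.528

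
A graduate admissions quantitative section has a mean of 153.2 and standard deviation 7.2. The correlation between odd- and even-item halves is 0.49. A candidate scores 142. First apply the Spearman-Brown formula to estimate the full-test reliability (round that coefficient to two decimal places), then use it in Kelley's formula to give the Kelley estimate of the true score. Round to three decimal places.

145.808

Spearman-Brown: ρ = 2r/(1 + r) = 2(0.49)/(1 + 0.49) = 0.980/1.49 = 0.6577 → 0.66
T̂ = 0.66(142) + 0.34(153.2) = 93.72 + 52.088 = 145.8080 → 145.808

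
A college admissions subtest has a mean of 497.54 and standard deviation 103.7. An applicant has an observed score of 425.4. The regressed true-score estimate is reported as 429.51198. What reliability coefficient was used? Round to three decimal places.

0.943

T̂ = ρX + (1 − ρ)μ  ⇒  T̂ − μ = ρ(X − μ)
ρ = (T̂ − μ)/(X − μ) = (429.51198 − 497.54) / (425.4 − 497.54) = -68.02802 / -72.14 = 0.94300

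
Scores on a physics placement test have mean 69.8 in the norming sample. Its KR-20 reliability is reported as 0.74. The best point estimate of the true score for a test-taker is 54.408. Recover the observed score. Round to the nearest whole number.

49

T̂ = ρX + (1 − ρ)μ  ⇒  X = (T̂ − (1 − ρ)μ) / ρ
X = (54.408 − 0.26 × 69.8) / 0.74 = (54.408 − 18.148) / 0.74 = 36.260 / 0.74 = 49.00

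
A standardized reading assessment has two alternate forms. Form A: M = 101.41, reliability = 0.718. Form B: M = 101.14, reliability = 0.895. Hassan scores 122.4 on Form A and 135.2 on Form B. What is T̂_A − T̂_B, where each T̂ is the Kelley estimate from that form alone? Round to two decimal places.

T̂_A = 0.718(122.4) + 0.282(101.41) = 116.4808
T̂_B = 0.895(135.2) + 0.105(101.14) = 131.6237
T̂_A − T̂_B = -15.1429

-15.14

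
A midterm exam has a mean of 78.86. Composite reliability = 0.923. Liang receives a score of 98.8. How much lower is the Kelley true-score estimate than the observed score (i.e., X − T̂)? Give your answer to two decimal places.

1.54

T̂ = ρX + (1 − ρ)μ
  = 0.923 × 98.8 + 0.077 × 78.86
  = 91.1924 + 6.07222
  = 97.2646
  ≈ 97.265
X − T̂ = 98.8 − 97.265 = 1.535 → 1.54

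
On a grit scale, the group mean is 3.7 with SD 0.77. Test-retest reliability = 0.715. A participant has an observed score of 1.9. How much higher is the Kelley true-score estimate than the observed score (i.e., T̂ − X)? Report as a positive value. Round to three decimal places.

T̂ = ρX + (1 − ρ)μ
  = 0.715 × 1.9 + 0.285 × 3.7
  = 1.3585 + 1.0545
  = 2.41300
  ≈ 2.4130
T̂ − X = 2.4130 − 1.9 = 0.5130 → 0.513

0.513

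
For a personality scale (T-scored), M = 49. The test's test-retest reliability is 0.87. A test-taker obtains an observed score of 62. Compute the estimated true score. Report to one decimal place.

T̂ = ρX + (1 − ρ)μ
  = 0.87 × 62 + 0.13 × 49
  = 53.94 + 6.37
  = 60.31
  ≈ 60.3

60.3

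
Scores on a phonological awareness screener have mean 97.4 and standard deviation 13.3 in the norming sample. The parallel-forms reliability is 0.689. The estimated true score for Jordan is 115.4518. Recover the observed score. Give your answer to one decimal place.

T̂ = ρX + (1 − ρ)μ  ⇒  X = (T̂ − (1 − ρ)μ) / ρ
X = (115.4518 − 0.311 × 97.4) / 0.689 = (115.4518 − 30.2914) / 0.689 = 85.1604 / 0.689 = 123.600

123.6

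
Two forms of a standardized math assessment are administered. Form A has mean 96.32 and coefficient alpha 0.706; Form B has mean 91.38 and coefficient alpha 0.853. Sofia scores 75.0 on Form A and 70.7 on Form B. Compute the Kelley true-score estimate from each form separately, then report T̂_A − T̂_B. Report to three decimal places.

T̂_A = 0.706(75.0) + 0.294(96.32) = 81.26808
T̂_B = 0.853(70.7) + 0.147(91.38) = 73.73996
T̂_A − T̂_B = 7.52812

7.528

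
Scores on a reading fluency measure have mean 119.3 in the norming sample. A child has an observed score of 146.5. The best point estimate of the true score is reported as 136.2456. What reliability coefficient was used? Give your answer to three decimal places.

T̂ = ρX + (1 − ρ)μ  ⇒  T̂ − μ = ρ(X − μ)
ρ = (T̂ − μ)/(X − μ) = (136.2456 − 119.3) / (146.5 − 119.3) = 16.9456 / 27.2 = 0.62300

0.623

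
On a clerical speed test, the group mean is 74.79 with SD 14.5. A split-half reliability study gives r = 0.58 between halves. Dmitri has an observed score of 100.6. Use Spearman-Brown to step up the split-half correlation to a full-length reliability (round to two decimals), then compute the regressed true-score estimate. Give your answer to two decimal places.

93.63

Spearman-Brown: ρ = 2r/(1 + r) = 2(0.58)/(1 + 0.58) = 1.160/1.58 = 0.7342 → 0.73
Regress the observed score toward the mean by the unreliability: T̂ = 0.73·100.6 + 0.27·74.79 = 73.438 + 20.1933 = 93.631.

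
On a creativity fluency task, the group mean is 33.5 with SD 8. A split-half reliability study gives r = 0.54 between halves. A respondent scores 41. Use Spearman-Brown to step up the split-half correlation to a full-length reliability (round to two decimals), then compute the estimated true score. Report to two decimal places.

38.75

Spearman-Brown: ρ = 2r/(1 + r) = 2(0.54)/(1 + 0.54) = 1.080/1.54 = 0.7013 → 0.70
Weight the observed score by reliability and the mean by (1 − reliability): T̂ = 0.70·41 + 0.30·33.5 = 28.70 + 10.050 = 38.750.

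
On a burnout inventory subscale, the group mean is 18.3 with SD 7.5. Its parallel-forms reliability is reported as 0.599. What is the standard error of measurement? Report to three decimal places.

4.749

SEM = SD · √(1 − ρ) = 7.5 × √0.401 = 7.5 × 0.6332 = 4.7493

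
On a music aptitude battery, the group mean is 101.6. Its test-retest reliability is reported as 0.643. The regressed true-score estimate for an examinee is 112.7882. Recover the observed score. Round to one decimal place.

T̂ = ρX + (1 − ρ)μ  ⇒  X = (T̂ − (1 − ρ)μ) / ρ
X = (112.7882 − 0.357 × 101.6) / 0.643 = (112.7882 − 36.2712) / 0.643 = 76.5170 / 0.643 = 119.000

119.0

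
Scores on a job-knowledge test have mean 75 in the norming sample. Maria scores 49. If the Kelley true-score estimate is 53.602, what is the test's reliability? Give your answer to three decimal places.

0.823

T̂ = ρX + (1 − ρ)μ  ⇒  T̂ − μ = ρ(X − μ)
ρ = (T̂ − μ)/(X − μ) = (53.602 − 75) / (49 − 75) = -21.398 / -26.0 = 0.82300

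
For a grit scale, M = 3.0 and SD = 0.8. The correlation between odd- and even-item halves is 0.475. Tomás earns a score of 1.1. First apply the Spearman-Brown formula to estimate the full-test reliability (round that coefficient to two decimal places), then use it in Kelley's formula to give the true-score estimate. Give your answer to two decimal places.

1.78

Spearman-Brown: ρ = 2r/(1 + r) = 2(0.475)/(1 + 0.475) = 0.9500/1.475 = 0.6441 → 0.64
T̂ = ρX + (1 − ρ)μ
  = 0.64 × 1.1 + 0.36 × 3.0
  = 0.704 + 1.080
  = 1.784
  ≈ 1.78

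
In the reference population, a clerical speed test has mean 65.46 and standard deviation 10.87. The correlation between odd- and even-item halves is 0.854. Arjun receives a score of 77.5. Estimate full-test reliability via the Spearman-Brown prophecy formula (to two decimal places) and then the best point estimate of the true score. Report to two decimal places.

Spearman-Brown: ρ = 2r/(1 + r) = 2(0.854)/(1 + 0.854) = 1.7080/1.854 = 0.9213 → 0.92
Kelley's formula gives T̂ = 0.92·77.5 + 0.08·65.46 = 71.300 + 5.2368 = 76.537.

76.54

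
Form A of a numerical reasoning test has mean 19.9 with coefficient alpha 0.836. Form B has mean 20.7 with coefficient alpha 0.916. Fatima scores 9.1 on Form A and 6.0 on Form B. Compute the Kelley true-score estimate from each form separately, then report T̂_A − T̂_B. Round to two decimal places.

T̂_A = 0.836(9.1) + 0.164(19.9) = 10.8712
T̂_B = 0.916(6.0) + 0.084(20.7) = 7.2348
T̂_A − T̂_B = 3.6364

3.64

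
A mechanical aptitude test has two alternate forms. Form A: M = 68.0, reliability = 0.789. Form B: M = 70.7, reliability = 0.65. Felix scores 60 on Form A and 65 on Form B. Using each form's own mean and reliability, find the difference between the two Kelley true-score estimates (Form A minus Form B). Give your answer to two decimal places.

-5.31

T̂_A = 0.789(60) + 0.211(68.0) = 61.6880
T̂_B = 0.65(65) + 0.35(70.7) = 66.9950
T̂_A − T̂_B = -5.3070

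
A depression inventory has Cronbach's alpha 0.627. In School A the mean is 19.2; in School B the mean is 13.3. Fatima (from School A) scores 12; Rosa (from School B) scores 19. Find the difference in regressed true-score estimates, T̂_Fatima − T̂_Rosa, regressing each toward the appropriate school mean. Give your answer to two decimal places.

-2.19

T̂_Fatima = 0.627(12) + 0.373(19.2) = 14.6856
T̂_Rosa = 0.627(19) + 0.373(13.3) = 16.8739
Difference = 14.6856 − 16.8739 = -2.1883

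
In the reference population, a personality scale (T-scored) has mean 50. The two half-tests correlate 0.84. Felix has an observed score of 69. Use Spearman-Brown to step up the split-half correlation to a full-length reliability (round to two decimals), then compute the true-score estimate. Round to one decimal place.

Spearman-Brown: ρ = 2r/(1 + r) = 2(0.84)/(1 + 0.84) = 1.680/1.84 = 0.9130 → 0.91
T̂ = 0.91(69) + 0.09(50) = 62.79 + 4.50 = 67.29 → 67.3

67.3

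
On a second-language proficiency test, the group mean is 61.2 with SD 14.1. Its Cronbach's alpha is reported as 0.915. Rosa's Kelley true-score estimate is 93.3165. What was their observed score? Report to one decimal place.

96.3

T̂ = ρX + (1 − ρ)μ  ⇒  X = (T̂ − (1 − ρ)μ) / ρ
X = (93.3165 − 0.085 × 61.2) / 0.915 = (93.3165 − 5.2020) / 0.915 = 88.1145 / 0.915 = 96.300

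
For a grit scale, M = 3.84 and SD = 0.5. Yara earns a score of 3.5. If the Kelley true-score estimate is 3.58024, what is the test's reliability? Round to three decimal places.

T̂ = ρX + (1 − ρ)μ  ⇒  T̂ − μ = ρ(X − μ)
ρ = (T̂ − μ)/(X − μ) = (3.58024 − 3.84) / (3.5 − 3.84) = -0.25976 / -0.34 = 0.76400

0.764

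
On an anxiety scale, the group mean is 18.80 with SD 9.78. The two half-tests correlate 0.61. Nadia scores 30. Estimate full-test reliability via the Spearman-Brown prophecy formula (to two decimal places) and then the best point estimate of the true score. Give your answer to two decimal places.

27.31

Spearman-Brown: ρ = 2r/(1 + r) = 2(0.61)/(1 + 0.61) = 1.220/1.61 = 0.7578 → 0.76
Regress the observed score toward the mean by the unreliability: T̂ = 0.76·30 + 0.24·18.80 = 22.80 + 4.5120 = 27.312.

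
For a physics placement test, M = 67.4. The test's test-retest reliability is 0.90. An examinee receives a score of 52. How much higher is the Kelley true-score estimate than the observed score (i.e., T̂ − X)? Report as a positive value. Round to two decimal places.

T̂ = 0.90(52) + 0.10(67.4) = 46.80 + 6.740 = 53.5400 → 53.540
T̂ − X = 53.540 − 52 = 1.540 → 1.54

1.54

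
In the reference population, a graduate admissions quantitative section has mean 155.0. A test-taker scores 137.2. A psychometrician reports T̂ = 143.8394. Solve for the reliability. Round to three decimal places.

0.627

T̂ = ρX + (1 − ρ)μ  ⇒  T̂ − μ = ρ(X − μ)
ρ = (T̂ − μ)/(X − μ) = (143.8394 − 155.0) / (137.2 − 155.0) = -11.1606 / -17.8 = 0.62700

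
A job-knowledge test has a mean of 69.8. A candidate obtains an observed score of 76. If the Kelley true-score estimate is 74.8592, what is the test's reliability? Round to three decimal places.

T̂ = ρX + (1 − ρ)μ  ⇒  T̂ − μ = ρ(X − μ)
ρ = (T̂ − μ)/(X − μ) = (74.8592 − 69.8) / (76 − 69.8) = 5.0592 / 6.2 = 0.81600

0.816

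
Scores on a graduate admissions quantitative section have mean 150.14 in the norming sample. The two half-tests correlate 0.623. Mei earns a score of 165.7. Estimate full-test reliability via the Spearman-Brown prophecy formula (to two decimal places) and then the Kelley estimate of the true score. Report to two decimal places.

Spearman-Brown: ρ = 2r/(1 + r) = 2(0.623)/(1 + 0.623) = 1.2460/1.623 = 0.7677 → 0.77
T̂ = 0.77(165.7) + 0.23(150.14) = 127.589 + 34.5322 = 162.121 → 162.12

162.12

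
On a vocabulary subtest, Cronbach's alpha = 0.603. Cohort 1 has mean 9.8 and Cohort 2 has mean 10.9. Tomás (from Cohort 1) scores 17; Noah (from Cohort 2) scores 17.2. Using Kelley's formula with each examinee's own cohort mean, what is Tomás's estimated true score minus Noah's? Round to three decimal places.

T̂_Tomás = 0.603(17) + 0.397(9.8) = 14.14160
T̂_Noah = 0.603(17.2) + 0.397(10.9) = 14.69890
Difference = 14.14160 − 14.69890 = -0.55730

-0.557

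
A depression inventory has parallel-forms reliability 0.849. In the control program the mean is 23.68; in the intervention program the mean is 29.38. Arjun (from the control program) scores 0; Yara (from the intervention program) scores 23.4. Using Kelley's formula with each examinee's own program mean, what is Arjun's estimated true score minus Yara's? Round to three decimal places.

-20.727

T̂_Arjun = 0.849(0) + 0.151(23.68) = 3.57568
T̂_Yara = 0.849(23.4) + 0.151(29.38) = 24.30298
Difference = 3.57568 − 24.30298 = -20.72730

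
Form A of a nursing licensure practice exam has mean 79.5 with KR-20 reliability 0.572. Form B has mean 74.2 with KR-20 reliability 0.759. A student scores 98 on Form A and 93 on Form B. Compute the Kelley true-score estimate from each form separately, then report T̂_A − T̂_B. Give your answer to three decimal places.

T̂_A = 0.572(98) + 0.428(79.5) = 90.08200
T̂_B = 0.759(93) + 0.241(74.2) = 88.46920
T̂_A − T̂_B = 1.61280

1.613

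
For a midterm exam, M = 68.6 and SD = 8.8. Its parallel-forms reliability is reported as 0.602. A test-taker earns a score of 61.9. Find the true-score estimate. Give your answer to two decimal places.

64.57

T̂ = 0.602(61.9) + 0.398(68.6) = 37.2638 + 27.3028 = 64.567 → 64.57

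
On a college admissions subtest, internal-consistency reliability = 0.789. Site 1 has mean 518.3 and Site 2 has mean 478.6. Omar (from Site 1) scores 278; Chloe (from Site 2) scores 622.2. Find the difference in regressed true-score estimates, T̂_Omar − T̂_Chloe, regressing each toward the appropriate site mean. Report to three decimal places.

-263.197

T̂_Omar = 0.789(278) + 0.211(518.3) = 328.70330
T̂_Chloe = 0.789(622.2) + 0.211(478.6) = 591.90040
Difference = 328.70330 − 591.90040 = -263.19710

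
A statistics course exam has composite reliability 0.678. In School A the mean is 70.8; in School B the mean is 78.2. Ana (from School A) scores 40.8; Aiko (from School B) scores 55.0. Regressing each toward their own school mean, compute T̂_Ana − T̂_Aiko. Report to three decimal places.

T̂_Ana = 0.678(40.8) + 0.322(70.8) = 50.46000
T̂_Aiko = 0.678(55.0) + 0.322(78.2) = 62.47040
Difference = 50.46000 − 62.47040 = -12.01040

-12.010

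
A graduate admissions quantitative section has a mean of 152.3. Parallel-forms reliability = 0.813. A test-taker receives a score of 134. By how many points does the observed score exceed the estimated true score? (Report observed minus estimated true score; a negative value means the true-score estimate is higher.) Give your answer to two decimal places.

-3.42

Kelley's formula gives T̂ = 0.813·134 + 0.187·152.3 = 108.942 + 28.4801 = 137.4221.
X − T̂ = 134 − 137.422 = -3.422 → -3.42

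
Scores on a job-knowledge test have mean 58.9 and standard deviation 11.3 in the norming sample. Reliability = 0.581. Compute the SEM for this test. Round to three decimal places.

SEM = SD · √(1 − ρ) = 11.3 × √0.419 = 11.3 × 0.6473 = 7.3145

7.315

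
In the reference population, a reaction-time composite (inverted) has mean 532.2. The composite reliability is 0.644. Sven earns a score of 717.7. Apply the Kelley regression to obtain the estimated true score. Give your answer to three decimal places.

651.662

T̂ = ρX + (1 − ρ)μ
  = 0.644 × 717.7 + 0.356 × 532.2
  = 462.1988 + 189.4632
  = 651.6620
  ≈ 651.662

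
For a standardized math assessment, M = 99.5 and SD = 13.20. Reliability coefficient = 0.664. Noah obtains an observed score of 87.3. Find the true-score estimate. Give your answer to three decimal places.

91.399

T̂ = 0.664(87.3) + 0.336(99.5) = 57.9672 + 33.4320 = 91.3992 → 91.399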